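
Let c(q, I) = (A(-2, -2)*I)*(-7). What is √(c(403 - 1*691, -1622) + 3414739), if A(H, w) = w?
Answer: √3392031 ≈ 1841.7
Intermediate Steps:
c(q, I) = 14*I (c(q, I) = -2*I*(-7) = 14*I)
√(c(403 - 1*691, -1622) + 3414739) = √(14*(-1622) + 3414739) = √(-22708 + 3414739) = √3392031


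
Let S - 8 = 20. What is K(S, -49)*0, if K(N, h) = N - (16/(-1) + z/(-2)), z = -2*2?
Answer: 0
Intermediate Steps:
z = -4
S = 28 (S = 8 + 20 = 28)
K(N, h) = 14 + N (K(N, h) = N - (16/(-1) - 4/(-2)) = N - (16*(-1) - 4*(-½)) = N - (-16 + 2) = N - 1*(-14) = N + 14 = 14 + N)
K(S, -49)*0 = (14 + 28)*0 = 42*0 = 0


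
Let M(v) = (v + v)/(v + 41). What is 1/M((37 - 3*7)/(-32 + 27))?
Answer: -189/32 ≈ -5.9063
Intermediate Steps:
M(v) = 2*v/(41 + v) (M(v) = (2*v)/(41 + v) = 2*v/(41 + v))
1/M((37 - 3*7)/(-32 + 27)) = 1/(2*((37 - 3*7)/(-32 + 27))/(41 + (37 - 3*7)/(-32 + 27))) = 1/(2*((37 - 21)/(-5))/(41 + (37 - 21)/(-5))) = 1/(2*(16*(-⅕))/(41 + 16*(-⅕))) = 1/(2*(-16/5)/(41 - 16/5)) = 1/(2*(-16/5)/(189/5)) = 1/(2*(-16/5)*(5/189)) = 1/(-32/189) = -189/32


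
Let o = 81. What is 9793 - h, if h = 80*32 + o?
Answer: 7152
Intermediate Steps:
h = 2641 (h = 80*32 + 81 = 2560 + 81 = 2641)
9793 - h = 9793 - 1*2641 = 9793 - 2641 = 7152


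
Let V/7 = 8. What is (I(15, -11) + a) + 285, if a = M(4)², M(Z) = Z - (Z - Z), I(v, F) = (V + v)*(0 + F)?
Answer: -480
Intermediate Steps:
V = 56 (V = 7*8 = 56)
I(v, F) = F*(56 + v) (I(v, F) = (56 + v)*(0 + F) = (56 + v)*F = F*(56 + v))
M(Z) = Z (M(Z) = Z - 1*0 = Z + 0 = Z)
a = 16 (a = 4² = 16)
(I(15, -11) + a) + 285 = (-11*(56 + 15) + 16) + 285 = (-11*71 + 16) + 285 = (-781 + 16) + 285 = -765 + 285 = -480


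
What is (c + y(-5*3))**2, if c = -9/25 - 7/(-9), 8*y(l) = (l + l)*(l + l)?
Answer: 2581960969/202500 ≈ 12750.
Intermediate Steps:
y(l) = l**2/2 (y(l) = ((l + l)*(l + l))/8 = ((2*l)*(2*l))/8 = (4*l**2)/8 = l**2/2)
c = 94/225 (c = -9*1/25 - 7*(-1/9) = -9/25 + 7/9 = 94/225 ≈ 0.41778)
(c + y(-5*3))**2 = (94/225 + (-5*3)**2/2)**2 = (94/225 + (1/2)*(-15)**2)**2 = (94/225 + (1/2)*225)**2 = (94/225 + 225/2)**2 = (50813/450)**2 = 2581960969/202500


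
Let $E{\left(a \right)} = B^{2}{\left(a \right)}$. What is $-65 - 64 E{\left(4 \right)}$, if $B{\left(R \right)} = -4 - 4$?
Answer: $-4161$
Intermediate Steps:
$B{\left(R \right)} = -8$ ($B{\left(R \right)} = -4 - 4 = -8$)
$E{\left(a \right)} = 64$ ($E{\left(a \right)} = \left(-8\right)^{2} = 64$)
$-65 - 64 E{\left(4 \right)} = -65 - 4096 = -4161$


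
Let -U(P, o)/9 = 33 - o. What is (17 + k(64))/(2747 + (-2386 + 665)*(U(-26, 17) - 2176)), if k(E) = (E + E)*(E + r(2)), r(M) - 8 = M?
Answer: 9489/3995467 ≈ 0.0023749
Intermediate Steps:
r(M) = 8 + M
U(P, o) = -297 + 9*o (U(P, o) = -9*(33 - o) = -297 + 9*o)
k(E) = 2*E*(10 + E) (k(E) = (E + E)*(E + (8 + 2)) = (2*E)*(E + 10) = (2*E)*(10 + E) = 2*E*(10 + E))
(17 + k(64))/(2747 + (-2386 + 665)*(U(-26, 17) - 2176)) = (17 + 2*64*(10 + 64))/(2747 + (-2386 + 665)*((-297 + 9*17) - 2176)) = (17 + 2*64*74)/(2747 - 1721*((-297 + 153) - 2176)) = (17 + 9472)/(2747 - 1721*(-144 - 2176)) = 9489/(2747 - 1721*(-2320)) = 9489/(2747 + 3992720) = 9489/3995467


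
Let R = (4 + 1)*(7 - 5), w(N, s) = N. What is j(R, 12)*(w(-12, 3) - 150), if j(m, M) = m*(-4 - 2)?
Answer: 9720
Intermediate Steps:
R = 10 (R = 5*2 = 10)
j(m, M) = -6*m (j(m, M) = m*(-6) = -6*m)
j(R, 12)*(w(-12, 3) - 150) = (-6*10)*(-12 - 150) = -60*(-162) = 9720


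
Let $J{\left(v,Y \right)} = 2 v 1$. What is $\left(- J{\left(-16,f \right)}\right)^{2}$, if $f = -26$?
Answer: $1024$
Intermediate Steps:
$J{\left(v,Y \right)} = 2 v$
$\left(- J{\left(-16,f \right)}\right)^{2} = \left(- 2 \left(-16\right)\right)^{2} = \left(\left(-1\right) \left(-32\right)\right)^{2} = 32^{2} = 1024$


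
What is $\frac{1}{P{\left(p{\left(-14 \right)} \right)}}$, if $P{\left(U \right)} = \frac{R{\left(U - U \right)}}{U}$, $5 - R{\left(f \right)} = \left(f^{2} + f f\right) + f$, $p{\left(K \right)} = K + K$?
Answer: $- \frac{28}{5} \approx -5.6$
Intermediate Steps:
$p{\left(K \right)} = 2 K$
$R{\left(f \right)} = 5 - f - 2 f^{2}$ ($R{\left(f \right)} = 5 - \left(\left(f^{2} + f f\right) + f\right) = 5 - \left(\left(f^{2} + f^{2}\right) + f\right) = 5 - \left(2 f^{2} + f\right) = 5 - \left(f + 2 f^{2}\right) = 5 - f - 2 f^{2}$)
$P{\left(U \right)} = \frac{5}{U}$ ($P{\left(U \right)} = \frac{5 - \left(U - U\right) - 2 \left(U - U\right)^{2}}{U} = \frac{5 - 0 - 2 \cdot 0^{2}}{U} = \frac{5 + 0 - 0}{U} = \frac{5 + 0 + 0}{U} = \frac{5}{U}$)
$\frac{1}{P{\left(p{\left(-14 \right)} \right)}} = \frac{1}{5 \frac{1}{2 \left(-14\right)}} = \frac{1}{5 \frac{1}{-28}} = \frac{1}{5 \left(- \frac{1}{28}\right)} = \frac{1}{- \frac{5}{28}} = - \frac{28}{5}$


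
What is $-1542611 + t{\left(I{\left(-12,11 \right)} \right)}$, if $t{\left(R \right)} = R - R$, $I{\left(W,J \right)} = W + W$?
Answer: $-1542611$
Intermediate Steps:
$I{\left(W,J \right)} = 2 W$
$t{\left(R \right)} = 0$
$-1542611 + t{\left(I{\left(-12,11 \right)} \right)} = -1542611 + 0 = -1542611$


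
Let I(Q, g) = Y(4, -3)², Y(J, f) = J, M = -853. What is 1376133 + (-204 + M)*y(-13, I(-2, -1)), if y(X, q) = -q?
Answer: 1393045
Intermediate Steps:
I(Q, g) = 16 (I(Q, g) = 4² = 16)
1376133 + (-204 + M)*y(-13, I(-2, -1)) = 1376133 + (-204 - 853)*(-1*16) = 1376133 - 1057*(-16) = 1376133 + 16912 = 1393045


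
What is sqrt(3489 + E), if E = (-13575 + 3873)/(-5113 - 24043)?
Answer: sqrt(741546312954)/14578 ≈ 59.071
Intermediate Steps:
E = 4851/14578 (E = -9702/(-29156) = -9702*(-1/29156) = 4851/14578 ≈ 0.33276)
sqrt(3489 + E) = sqrt(3489 + 4851/14578) = sqrt(50867493/14578) = sqrt(741546312954)/14578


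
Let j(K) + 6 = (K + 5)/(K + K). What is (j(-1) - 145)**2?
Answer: 23409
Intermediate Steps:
j(K) = -6 + (5 + K)/(2*K) (j(K) = -6 + (K + 5)/(K + K) = -6 + (5 + K)/((2*K)) = -6 + (5 + K)*(1/(2*K)) = -6 + (5 + K)/(2*K))
(j(-1) - 145)**2 = ((1/2)*(5 - 11*(-1))/(-1) - 145)**2 = ((1/2)*(-1)*(5 + 11) - 145)**2 = ((1/2)*(-1)*16 - 145)**2 = (-8 - 145)**2 = (-153)**2 = 23409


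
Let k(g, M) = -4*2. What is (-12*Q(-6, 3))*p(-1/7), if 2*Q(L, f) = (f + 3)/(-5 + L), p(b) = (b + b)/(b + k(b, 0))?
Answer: 24/209 ≈ 0.11483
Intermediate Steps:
k(g, M) = -8
p(b) = 2*b/(-8 + b) (p(b) = (b + b)/(b - 8) = (2*b)/(-8 + b) = 2*b/(-8 + b))
Q(L, f) = (3 + f)/(2*(-5 + L)) (Q(L, f) = ((f + 3)/(-5 + L))/2 = ((3 + f)/(-5 + L))/2 = (3 + f)/(2*(-5 + L)))
(-12*Q(-6, 3))*p(-1/7) = (-6*(3 + 3)/(-5 - 6))*(2*(-1/7)/(-8 - 1/7)) = (-6*6/(-11))*(2*(-1*1/7)/(-8 - 1*1/7)) = (-6*(-1)*6/11)*(2*(-1/7)/(-8 - 1/7)) = (-12*(-3/11))*(2*(-1/7)/(-57/7)) = 36*(2*(-1/7)*(-7/57))/11 = (36/11)*(2/57) = 24/209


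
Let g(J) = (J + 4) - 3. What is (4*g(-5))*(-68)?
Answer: 1088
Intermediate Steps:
g(J) = 1 + J (g(J) = (4 + J) - 3 = 1 + J)
(4*g(-5))*(-68) = (4*(1 - 5))*(-68) = (4*(-4))*(-68) = -16*(-68) = 1088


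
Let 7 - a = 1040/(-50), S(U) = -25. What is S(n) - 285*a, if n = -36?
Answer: -7948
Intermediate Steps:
a = 139/5 (a = 7 - 1040/(-50) = 7 - 1040*(-1)/50 = 7 - 1*(-104/5) = 7 + 104/5 = 139/5 ≈ 27.800)
S(n) - 285*a = -25 - 285*139/5 = -25 - 7923 = -7948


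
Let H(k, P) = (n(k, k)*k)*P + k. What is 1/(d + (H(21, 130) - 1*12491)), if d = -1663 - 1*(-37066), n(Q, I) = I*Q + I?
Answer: 1/1284193 ≈ 7.7870e-7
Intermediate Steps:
n(Q, I) = I + I*Q
H(k, P) = k + P*k²*(1 + k) (H(k, P) = ((k*(1 + k))*k)*P + k = (k²*(1 + k))*P + k = P*k²*(1 + k) + k = k + P*k²*(1 + k))
d = 35403 (d = -1663 + 37066 = 35403)
1/(d + (H(21, 130) - 1*12491)) = 1/(35403 + (21*(1 + 130*21*(1 + 21)) - 1*12491)) = 1/(35403 + (21*(1 + 130*21*22) - 12491)) = 1/(35403 + (21*(1 + 60060) - 12491)) = 1/(35403 + (21*60061 - 12491)) = 1/(35403 + (1261281 - 12491)) = 1/(35403 + 1248790) = 1/1284193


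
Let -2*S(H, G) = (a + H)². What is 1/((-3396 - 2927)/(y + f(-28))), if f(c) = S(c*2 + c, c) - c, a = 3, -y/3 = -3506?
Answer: -14531/12646 ≈ -1.1491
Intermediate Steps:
y = 10518 (y = -3*(-3506) = 10518)
S(H, G) = -(3 + H)²/2
f(c) = -c - (3 + 3*c)²/2 (f(c) = -(3 + (c*2 + c))²/2 - c = -(3 + (2*c + c))²/2 - c = -(3 + 3*c)²/2 - c = -c - (3 + 3*c)²/2)
1/((-3396 - 2927)/(y + f(-28))) = 1/((-3396 - 2927)/(10518 + (-1*(-28) - 9*(1 - 28)²/2))) = 1/(-6323/(10518 + (28 - 9/2*(-27)²))) = 1/(-6323/(10518 + (28 - 9/2*729))) = 1/(-6323/(10518 + (28 - 6561/2))) = 1/(-6323/(10518 - 6505/2)) = 1/(-6323/14531/2) = 1/(-6323*2/14531) = 1/(-12646/14531) = -14531/12646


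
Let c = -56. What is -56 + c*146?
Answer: -8232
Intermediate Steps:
-56 + c*146 = -56 - 56*146 = -56 - 8176 = -8232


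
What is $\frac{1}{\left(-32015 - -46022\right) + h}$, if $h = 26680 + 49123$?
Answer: $\frac{1}{89810} \approx 1.1135 \cdot 10^{-5}$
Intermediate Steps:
$h = 75803$
$\frac{1}{\left(-32015 - -46022\right) + h} = \frac{1}{\left(-32015 - -46022\right) + 75803} = \frac{1}{\left(-32015 + 46022\right) + 75803} = \frac{1}{14007 + 75803} = \frac{1}{89810}$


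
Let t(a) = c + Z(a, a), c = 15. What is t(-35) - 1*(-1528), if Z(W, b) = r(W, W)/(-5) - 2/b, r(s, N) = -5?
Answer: 54042/35 ≈ 1544.1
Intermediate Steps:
Z(W, b) = 1 - 2/b (Z(W, b) = -5/(-5) - 2/b = -5*(-⅕) - 2/b = 1 - 2/b)
t(a) = 15 + (-2 + a)/a
t(-35) - 1*(-1528) = (16 - 2/(-35)) - 1*(-1528) = (16 - 2*(-1/35)) + 1528 = (16 + 2/35) + 1528 = 562/35 + 1528 = 54042/35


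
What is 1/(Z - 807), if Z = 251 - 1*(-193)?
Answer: -1/363 ≈ -0.0027548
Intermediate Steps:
Z = 444 (Z = 251 + 193 = 444)
1/(Z - 807) = 1/(444 - 807) = 1/(-363) = -1/363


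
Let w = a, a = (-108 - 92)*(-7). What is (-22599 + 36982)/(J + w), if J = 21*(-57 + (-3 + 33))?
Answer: 14383/833 ≈ 17.267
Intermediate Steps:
J = -567 (J = 21*(-57 + 30) = 21*(-27) = -567)
a = 1400 (a = -200*(-7) = 1400)
w = 1400
(-22599 + 36982)/(J + w) = (-22599 + 36982)/(-567 + 1400) = 14383/833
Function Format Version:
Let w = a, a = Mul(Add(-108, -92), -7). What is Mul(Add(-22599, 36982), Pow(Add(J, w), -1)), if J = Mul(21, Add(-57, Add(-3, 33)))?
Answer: Rational(14383, 833) ≈ 17.267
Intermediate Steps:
J = -567 (J = Mul(21, Add(-57, 30)) = Mul(21, -27) = -567)
a = 1400 (a = Mul(-200, -7) = 1400)
w = 1400
Mul(Add(-22599, 36982), Pow(Add(J, w), -1)) = Mul(Add(-22599, 36982), Pow(Add(-567, 1400), -1)) = Mul(14383, Pow(833, -1)) = Mul(14383, Rational(1, 833)) = Rational(14383, 833)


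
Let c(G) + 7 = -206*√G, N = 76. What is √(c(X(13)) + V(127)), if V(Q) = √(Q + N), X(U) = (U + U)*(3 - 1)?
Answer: √(-7 + √203 - 412*√13) ≈ 38.448*I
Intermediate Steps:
X(U) = 4*U (X(U) = (2*U)*2 = 4*U)
V(Q) = √(76 + Q) (V(Q) = √(Q + 76) = √(76 + Q))
c(G) = -7 - 206*√G
√(c(X(13)) + V(127)) = √((-7 - 206*2*√13) + √(76 + 127)) = √((-7 - 412*√13) + √203) = √(-7 + √203 - 412*√13)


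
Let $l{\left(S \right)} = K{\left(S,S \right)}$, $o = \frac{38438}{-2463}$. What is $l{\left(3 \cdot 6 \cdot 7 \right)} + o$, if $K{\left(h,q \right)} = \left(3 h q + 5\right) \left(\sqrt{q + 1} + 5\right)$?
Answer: $\frac{586561957}{2463} + 47633 \sqrt{127} \approx 7.7495 \cdot 10^{5}$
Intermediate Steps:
$K{\left(h,q \right)} = \left(5 + \sqrt{1 + q}\right) \left(5 + 3 h q\right)$ ($K{\left(h,q \right)} = \left(3 h q + 5\right) \left(\sqrt{1 + q} + 5\right) = \left(5 + 3 h q\right) \left(5 + \sqrt{1 + q}\right) = \left(5 + \sqrt{1 + q}\right) \left(5 + 3 h q\right)$)
$o = - \frac{38438}{2463}$ ($o = 38438 \left(- \frac{1}{2463}\right) = - \frac{38438}{2463} \approx -15.606$)
$l{\left(S \right)} = 25 + 5 \sqrt{1 + S} + 15 S^{2} + 3 S^{2} \sqrt{1 + S}$ ($l{\left(S \right)} = 25 + 5 \sqrt{1 + S} + 15 S S + 3 S S \sqrt{1 + S} = 25 + 5 \sqrt{1 + S} + 15 S^{2} + 3 S^{2} \sqrt{1 + S}$)
$l{\left(3 \cdot 6 \cdot 7 \right)} + o = \left(25 + 5 \sqrt{1 + 3 \cdot 6 \cdot 7} + 15 \left(3 \cdot 6 \cdot 7\right)^{2} + 3 \left(3 \cdot 6 \cdot 7\right)^{2} \sqrt{1 + 3 \cdot 6 \cdot 7}\right) - \frac{38438}{2463} = \left(25 + 5 \sqrt{1 + 18 \cdot 7} + 15 \left(18 \cdot 7\right)^{2} + 3 \left(18 \cdot 7\right)^{2} \sqrt{1 + 18 \cdot 7}\right) - \frac{38438}{2463} = \left(25 + 5 \sqrt{1 + 126} + 15 \cdot 126^{2} + 3 \cdot 126^{2} \sqrt{1 + 126}\right) - \frac{38438}{2463} = \left(25 + 5 \sqrt{127} + 15 \cdot 15876 + 3 \cdot 15876 \sqrt{127}\right) - \frac{38438}{2463} = \left(25 + 5 \sqrt{127} + 238140 + 47628 \sqrt{127}\right) - \frac{38438}{2463} = \left(238165 + 47633 \sqrt{127}\right) - \frac{38438}{2463} = \frac{586561957}{2463} + 47633 \sqrt{127}$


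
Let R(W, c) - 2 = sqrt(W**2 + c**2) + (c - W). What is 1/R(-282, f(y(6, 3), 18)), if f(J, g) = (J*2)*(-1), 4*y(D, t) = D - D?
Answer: 1/566 ≈ 0.0017668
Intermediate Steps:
y(D, t) = 0 (y(D, t) = (D - D)/4 = (1/4)*0 = 0)
f(J, g) = -2*J (f(J, g) = (2*J)*(-1) = -2*J)
R(W, c) = 2 + c + sqrt(W**2 + c**2) - W (R(W, c) = 2 + (sqrt(W**2 + c**2) + (c - W)) = 2 + (c + sqrt(W**2 + c**2) - W) = 2 + c + sqrt(W**2 + c**2) - W)
1/R(-282, f(y(6, 3), 18)) = 1/(2 - 2*0 + sqrt((-282)**2 + (-2*0)**2) - 1*(-282)) = 1/(2 + 0 + sqrt(79524 + 0**2) + 282) = 1/(2 + 0 + sqrt(79524 + 0) + 282) = 1/(2 + 0 + sqrt(79524) + 282) = 1/(2 + 0 + 282 + 282) = 1/566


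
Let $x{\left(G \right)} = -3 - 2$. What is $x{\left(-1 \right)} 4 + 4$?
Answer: $-16$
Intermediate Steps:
$x{\left(G \right)} = -5$ ($x{\left(G \right)} = -3 - 2 = -5$)
$x{\left(-1 \right)} 4 + 4 = \left(-5\right) 4 + 4 = -20 + 4 = -16$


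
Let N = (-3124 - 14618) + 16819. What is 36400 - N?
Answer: 37323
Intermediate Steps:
N = -923 (N = -17742 + 16819 = -923)
36400 - N = 36400 - 1*(-923) = 36400 + 923 = 37323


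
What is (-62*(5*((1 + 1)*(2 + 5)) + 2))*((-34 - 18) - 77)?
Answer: 575856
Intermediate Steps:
(-62*(5*((1 + 1)*(2 + 5)) + 2))*((-34 - 18) - 77) = (-62*(5*(2*7) + 2))*(-52 - 77) = -62*(5*14 + 2)*(-129) = -62*(70 + 2)*(-129) = -62*72*(-129) = -4464*(-129) = 575856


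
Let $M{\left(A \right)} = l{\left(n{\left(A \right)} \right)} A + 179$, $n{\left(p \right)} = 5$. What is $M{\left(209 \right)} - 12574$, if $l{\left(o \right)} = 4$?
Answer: $-11559$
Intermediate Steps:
$M{\left(A \right)} = 179 + 4 A$ ($M{\left(A \right)} = 4 A + 179 = 179 + 4 A$)
$M{\left(209 \right)} - 12574 = \left(179 + 4 \cdot 209\right) - 12574 = \left(179 + 836\right) - 12574 = 1015 - 12574 = -11559$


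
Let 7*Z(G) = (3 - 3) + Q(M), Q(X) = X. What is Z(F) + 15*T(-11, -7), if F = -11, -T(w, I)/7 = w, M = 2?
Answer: 8087/7 ≈ 1155.3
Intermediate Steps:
T(w, I) = -7*w
Z(G) = 2/7 (Z(G) = ((3 - 3) + 2)/7 = (0 + 2)/7 = (1/7)*2 = 2/7)
Z(F) + 15*T(-11, -7) = 2/7 + 15*(-7*(-11)) = 2/7 + 15*77 = 2/7 + 1155 = 8087/7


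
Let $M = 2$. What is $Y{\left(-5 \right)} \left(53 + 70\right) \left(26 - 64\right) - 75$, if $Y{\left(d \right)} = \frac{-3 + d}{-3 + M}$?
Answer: $-37467$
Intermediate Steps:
$Y{\left(d \right)} = 3 - d$ ($Y{\left(d \right)} = \frac{-3 + d}{-3 + 2} = \frac{-3 + d}{-1} = \left(-3 + d\right) \left(-1\right) = 3 - d$)
$Y{\left(-5 \right)} \left(53 + 70\right) \left(26 - 64\right) - 75 = \left(3 - -5\right) \left(53 + 70\right) \left(26 - 64\right) - 75 = \left(3 + 5\right) 123 \left(-38\right) - 75 = 8 \left(-4674\right) - 75 = -37392 - 75 = -37467$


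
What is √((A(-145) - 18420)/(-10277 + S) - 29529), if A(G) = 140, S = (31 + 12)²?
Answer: I*√2675160419/301 ≈ 171.83*I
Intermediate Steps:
S = 1849 (S = 43² = 1849)
√((A(-145) - 18420)/(-10277 + S) - 29529) = √((140 - 18420)/(-10277 + 1849) - 29529) = √(-18280/(-8428) - 29529) = √(-18280*(-1/8428) - 29529) = √(4570/2107 - 29529) = √(-62213033/2107) = I*√2675160419/301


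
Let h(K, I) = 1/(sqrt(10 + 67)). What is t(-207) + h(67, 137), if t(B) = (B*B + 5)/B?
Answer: -42854/207 + sqrt(77)/77 ≈ -206.91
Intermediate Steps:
t(B) = (5 + B**2)/B (t(B) = (B**2 + 5)/B = (5 + B**2)/B)
h(K, I) = sqrt(77)/77 (h(K, I) = 1/(sqrt(77)) = sqrt(77)/77)
t(-207) + h(67, 137) = (-207 + 5/(-207)) + sqrt(77)/77 = (-207 + 5*(-1/207)) + sqrt(77)/77 = (-207 - 5/207) + sqrt(77)/77 = -42854/207 + sqrt(77)/77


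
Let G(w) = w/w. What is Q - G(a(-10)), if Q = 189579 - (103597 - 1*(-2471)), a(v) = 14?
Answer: 83510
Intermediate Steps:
G(w) = 1
Q = 83511 (Q = 189579 - (103597 + 2471) = 189579 - 1*106068 = 189579 - 106068 = 83511)
Q - G(a(-10)) = 83511 - 1*1 = 83511 - 1 = 83510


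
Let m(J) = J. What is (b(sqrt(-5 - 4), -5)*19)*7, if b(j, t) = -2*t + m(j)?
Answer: 1330 + 399*I ≈ 1330.0 + 399.0*I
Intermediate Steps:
b(j, t) = j - 2*t (b(j, t) = -2*t + j = j - 2*t)
(b(sqrt(-5 - 4), -5)*19)*7 = ((sqrt(-5 - 4) - 2*(-5))*19)*7 = ((sqrt(-9) + 10)*19)*7 = ((3*I + 10)*19)*7 = ((10 + 3*I)*19)*7 = (190 + 57*I)*7 = 1330 + 399*I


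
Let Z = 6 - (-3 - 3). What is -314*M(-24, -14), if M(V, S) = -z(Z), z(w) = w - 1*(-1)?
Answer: 4082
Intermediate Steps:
Z = 12 (Z = 6 - 1*(-6) = 6 + 6 = 12)
z(w) = 1 + w (z(w) = w + 1 = 1 + w)
M(V, S) = -13 (M(V, S) = -(1 + 12) = -1*13 = -13)
-314*M(-24, -14) = -314*(-13) = 4082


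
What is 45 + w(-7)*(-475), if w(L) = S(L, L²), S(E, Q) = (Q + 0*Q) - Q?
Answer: 45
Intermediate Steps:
S(E, Q) = 0 (S(E, Q) = (Q + 0) - Q = Q - Q = 0)
w(L) = 0
45 + w(-7)*(-475) = 45 + 0*(-475) = 45 + 0 = 45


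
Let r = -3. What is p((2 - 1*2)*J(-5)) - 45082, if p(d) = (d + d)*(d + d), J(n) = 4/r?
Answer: -45082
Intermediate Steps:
J(n) = -4/3 (J(n) = 4/(-3) = 4*(-1/3) = -4/3)
p(d) = 4*d**2 (p(d) = (2*d)*(2*d) = 4*d**2)
p((2 - 1*2)*J(-5)) - 45082 = 4*((2 - 1*2)*(-4/3))**2 - 45082 = 4*((2 - 2)*(-4/3))**2 - 45082 = 4*(0*(-4/3))**2 - 45082 = 4*0**2 - 45082 = 4*0 - 45082 = 0 - 45082 = -45082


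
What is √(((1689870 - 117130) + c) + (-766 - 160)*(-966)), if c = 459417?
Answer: √2926673 ≈ 1710.8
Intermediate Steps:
√(((1689870 - 117130) + c) + (-766 - 160)*(-966)) = √(((1689870 - 117130) + 459417) + (-766 - 160)*(-966)) = √((1572740 + 459417) - 926*(-966)) = √(2032157 + 894516) = √2926673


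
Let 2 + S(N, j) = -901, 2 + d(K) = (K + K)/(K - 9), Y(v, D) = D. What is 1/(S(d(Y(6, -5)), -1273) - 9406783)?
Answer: -1/9407686 ≈ -1.0630e-7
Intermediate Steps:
d(K) = -2 + 2*K/(-9 + K) (d(K) = -2 + (K + K)/(K - 9) = -2 + (2*K)/(-9 + K) = -2 + 2*K/(-9 + K))
S(N, j) = -903 (S(N, j) = -2 - 901 = -903)
1/(S(d(Y(6, -5)), -1273) - 9406783) = 1/(-903 - 9406783) = 1/(-9407686) = -1/9407686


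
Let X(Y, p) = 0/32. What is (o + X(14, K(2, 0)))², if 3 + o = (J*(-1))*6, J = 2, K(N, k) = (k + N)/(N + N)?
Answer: 225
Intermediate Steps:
K(N, k) = (N + k)/(2*N) (K(N, k) = (N + k)/((2*N)) = (N + k)*(1/(2*N)) = (N + k)/(2*N))
X(Y, p) = 0 (X(Y, p) = 0*(1/32) = 0)
o = -15 (o = -3 + (2*(-1))*6 = -3 - 2*6 = -3 - 12 = -15)
(o + X(14, K(2, 0)))² = (-15 + 0)² = (-15)² = 225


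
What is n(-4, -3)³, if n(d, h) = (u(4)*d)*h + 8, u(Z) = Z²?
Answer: 8000000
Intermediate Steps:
n(d, h) = 8 + 16*d*h (n(d, h) = (4²*d)*h + 8 = (16*d)*h + 8 = 16*d*h + 8 = 8 + 16*d*h)
n(-4, -3)³ = (8 + 16*(-4)*(-3))³ = (8 + 192)³ = 200³ = 8000000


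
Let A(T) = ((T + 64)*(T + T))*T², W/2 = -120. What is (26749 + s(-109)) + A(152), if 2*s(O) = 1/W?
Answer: 728221346399/480 ≈ 1.5171e+9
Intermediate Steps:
W = -240 (W = 2*(-120) = -240)
s(O) = -1/480 (s(O) = (½)/(-240) = (½)*(-1/240) = -1/480)
A(T) = 2*T³*(64 + T) (A(T) = ((64 + T)*(2*T))*T² = (2*T*(64 + T))*T² = 2*T³*(64 + T))
(26749 + s(-109)) + A(152) = (26749 - 1/480) + 2*152³*(64 + 152) = 12839519/480 + 2*3511808*216 = 12839519/480 + 1517101056 = 728221346399/480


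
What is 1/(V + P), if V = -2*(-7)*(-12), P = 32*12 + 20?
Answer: 1/236 ≈ 0.0042373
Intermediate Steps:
P = 404 (P = 384 + 20 = 404)
V = -168 (V = 14*(-12) = -168)
1/(V + P) = 1/(-168 + 404) = 1/236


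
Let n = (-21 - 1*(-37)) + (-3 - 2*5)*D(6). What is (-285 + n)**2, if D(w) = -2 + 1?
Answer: 65536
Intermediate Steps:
D(w) = -1
n = 29 (n = (-21 - 1*(-37)) + (-3 - 2*5)*(-1) = (-21 + 37) + (-3 - 10)*(-1) = 16 - 13*(-1) = 16 + 13 = 29)
(-285 + n)**2 = (-285 + 29)**2 = (-256)**2 = 65536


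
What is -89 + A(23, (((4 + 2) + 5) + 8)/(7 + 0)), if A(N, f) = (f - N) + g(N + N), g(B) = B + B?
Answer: -121/7 ≈ -17.286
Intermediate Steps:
g(B) = 2*B
A(N, f) = f + 3*N (A(N, f) = (f - N) + 2*(N + N) = (f - N) + 2*(2*N) = (f - N) + 4*N = f + 3*N)
-89 + A(23, (((4 + 2) + 5) + 8)/(7 + 0)) = -89 + ((((4 + 2) + 5) + 8)/(7 + 0) + 3*23) = -89 + (((6 + 5) + 8)/7 + 69) = -89 + ((11 + 8)*(⅐) + 69) = -89 + (19*(⅐) + 69) = -89 + (19/7 + 69) = -89 + 502/7 = -121/7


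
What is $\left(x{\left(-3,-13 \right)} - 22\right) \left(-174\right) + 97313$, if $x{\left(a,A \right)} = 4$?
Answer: $100445$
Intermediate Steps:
$\left(x{\left(-3,-13 \right)} - 22\right) \left(-174\right) + 97313 = \left(4 - 22\right) \left(-174\right) + 97313 = \left(-18\right) \left(-174\right) + 97313 = 3132 + 97313 = 100445$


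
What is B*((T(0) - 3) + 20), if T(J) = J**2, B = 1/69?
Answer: 17/69 ≈ 0.24638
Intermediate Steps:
B = 1/69 ≈ 0.014493
B*((T(0) - 3) + 20) = ((0**2 - 3) + 20)/69 = ((0 - 3) + 20)/69 = (-3 + 20)/69 = (1/69)*17 = 17/69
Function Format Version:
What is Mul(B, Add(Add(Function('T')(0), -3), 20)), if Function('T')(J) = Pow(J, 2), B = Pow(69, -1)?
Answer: Rational(17, 69) ≈ 0.24638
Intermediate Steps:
B = Rational(1, 69) ≈ 0.014493
Mul(B, Add(Add(Function('T')(0), -3), 20)) = Mul(Rational(1, 69), Add(Add(Pow(0, 2), -3), 20)) = Mul(Rational(1, 69), Add(Add(0, -3), 20)) = Mul(Rational(1, 69), Add(-3, 20)) = Mul(Rational(1, 69), 17) = Rational(17, 69)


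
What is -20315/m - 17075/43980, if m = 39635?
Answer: -62808853/69725892 ≈ -0.90080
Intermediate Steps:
-20315/m - 17075/43980 = -20315/39635 - 17075/43980 = -20315*1/39635 - 17075*1/43980 = -4063/7927 - 3415/8796 = -62808853/69725892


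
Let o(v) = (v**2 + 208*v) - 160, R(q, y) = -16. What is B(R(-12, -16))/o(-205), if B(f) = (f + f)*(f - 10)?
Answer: -832/775 ≈ -1.0735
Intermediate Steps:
B(f) = 2*f*(-10 + f) (B(f) = (2*f)*(-10 + f) = 2*f*(-10 + f))
o(v) = -160 + v**2 + 208*v
B(R(-12, -16))/o(-205) = (2*(-16)*(-10 - 16))/(-160 + (-205)**2 + 208*(-205)) = (2*(-16)*(-26))/(-160 + 42025 - 42640) = 832/(-775) = 832*(-1/775) = -832/775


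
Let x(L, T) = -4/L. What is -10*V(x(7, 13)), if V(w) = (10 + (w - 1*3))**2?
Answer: -20250/49 ≈ -413.27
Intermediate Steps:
V(w) = (7 + w)**2 (V(w) = (10 + (w - 3))**2 = (10 + (-3 + w))**2 = (7 + w)**2)
-10*V(x(7, 13)) = -10*(7 - 4/7)**2 = -10*(45/7)**2 = -10*2025/49 = -20250/49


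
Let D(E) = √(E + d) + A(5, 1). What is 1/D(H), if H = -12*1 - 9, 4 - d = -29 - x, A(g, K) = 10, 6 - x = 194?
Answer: 5/138 - I*√11/69 ≈ 0.036232 - 0.048067*I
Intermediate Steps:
x = -188 (x = 6 - 1*194 = 6 - 194 = -188)
d = -155 (d = 4 - (-29 - 1*(-188)) = 4 - (-29 + 188) = 4 - 1*159 = 4 - 159 = -155)
H = -21 (H = -12 - 9 = -21)
D(E) = 10 + √(-155 + E) (D(E) = √(E - 155) + 10 = √(-155 + E) + 10 = 10 + √(-155 + E))
1/D(H) = 1/(10 + √(-155 - 21)) = 1/(10 + √(-176)) = 1/(10 + 4*I*√11)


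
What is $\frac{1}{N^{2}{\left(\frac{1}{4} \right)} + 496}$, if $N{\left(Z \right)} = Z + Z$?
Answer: $\frac{4}{1985} \approx 0.0020151$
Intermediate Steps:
$N{\left(Z \right)} = 2 Z$
$\frac{1}{N^{2}{\left(\frac{1}{4} \right)} + 496} = \frac{1}{\left(\frac{2}{4}\right)^{2} + 496} = \frac{1}{\left(2 \cdot \frac{1}{4}\right)^{2} + 496} = \frac{1}{\left(\frac{1}{2}\right)^{2} + 496} = \frac{1}{\frac{1}{4} + 496} = \frac{1}{\frac{1985}{4}} = \frac{4}{1985}$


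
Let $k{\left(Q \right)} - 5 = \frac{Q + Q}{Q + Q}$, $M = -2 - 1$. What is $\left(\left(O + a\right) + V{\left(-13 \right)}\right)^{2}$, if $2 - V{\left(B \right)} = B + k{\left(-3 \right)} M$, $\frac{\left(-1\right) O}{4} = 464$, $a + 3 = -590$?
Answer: $5837056$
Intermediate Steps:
$a = -593$ ($a = -3 - 590 = -593$)
$M = -3$
$k{\left(Q \right)} = 6$ ($k{\left(Q \right)} = 5 + \frac{Q + Q}{Q + Q} = 5 + \frac{2 Q}{2 Q} = 5 + 2 Q \frac{1}{2 Q} = 5 + 1 = 6$)
$O = -1856$ ($O = \left(-4\right) 464 = -1856$)
$V{\left(B \right)} = 20 - B$ ($V{\left(B \right)} = 2 - \left(B + 6 \left(-3\right)\right) = 2 - \left(B - 18\right) = 2 - \left(-18 + B\right) = 20 - B$)
$\left(\left(O + a\right) + V{\left(-13 \right)}\right)^{2} = \left(\left(-1856 - 593\right) + \left(20 - -13\right)\right)^{2} = \left(-2449 + \left(20 + 13\right)\right)^{2} = \left(-2449 + 33\right)^{2} = \left(-2416\right)^{2} = 5837056$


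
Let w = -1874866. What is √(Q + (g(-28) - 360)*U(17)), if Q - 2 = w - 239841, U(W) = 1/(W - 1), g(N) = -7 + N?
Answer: 5*I*√1353427/4 ≈ 1454.2*I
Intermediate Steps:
U(W) = 1/(-1 + W)
Q = -2114705 (Q = 2 + (-1874866 - 239841) = 2 - 2114707 = -2114705)
√(Q + (g(-28) - 360)*U(17)) = √(-2114705 + ((-7 - 28) - 360)/(-1 + 17)) = √(-2114705 + (-35 - 360)/16) = √(-2114705 - 395*1/16) = √(-2114705 - 395/16) = √(-33835675/16) = 5*I*√1353427/4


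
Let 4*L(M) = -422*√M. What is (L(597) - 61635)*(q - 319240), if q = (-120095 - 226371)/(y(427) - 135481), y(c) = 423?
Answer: 189816294521235/9647 + 4548692577397*√597/135058 ≈ 2.0499e+10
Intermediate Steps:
L(M) = -211*√M/2 (L(M) = (-422*√M)/4 = -211*√M/2)
q = 173233/67529 (q = (-120095 - 226371)/(423 - 135481) = -346466/(-135058) = -346466*(-1/135058) = 173233/67529 ≈ 2.5653)
(L(597) - 61635)*(q - 319240) = (-211*√597/2 - 61635)*(173233/67529 - 319240) = (-61635 - 211*√597/2)*(-21557784727/67529) = 189816294521235/9647 + 4548692577397*√597/135058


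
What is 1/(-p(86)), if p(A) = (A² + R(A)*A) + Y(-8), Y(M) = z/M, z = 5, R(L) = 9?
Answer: -8/65355 ≈ -0.00012241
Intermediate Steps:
Y(M) = 5/M
p(A) = -5/8 + A² + 9*A (p(A) = (A² + 9*A) + 5/(-8) = (A² + 9*A) + 5*(-⅛) = (A² + 9*A) - 5/8 = -5/8 + A² + 9*A)
1/(-p(86)) = 1/(-(-5/8 + 86² + 9*86)) = 1/(-(-5/8 + 7396 + 774)) = 1/(-1*65355/8) = 1/(-65355/8) = -8/65355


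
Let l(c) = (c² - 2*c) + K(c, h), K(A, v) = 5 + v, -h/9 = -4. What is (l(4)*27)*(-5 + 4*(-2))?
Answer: -17199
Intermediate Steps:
h = 36 (h = -9*(-4) = 36)
l(c) = 41 + c² - 2*c (l(c) = (c² - 2*c) + (5 + 36) = (c² - 2*c) + 41 = 41 + c² - 2*c)
(l(4)*27)*(-5 + 4*(-2)) = ((41 + 4² - 2*4)*27)*(-5 + 4*(-2)) = ((41 + 16 - 8)*27)*(-5 - 8) = (49*27)*(-13) = 1323*(-13) = -17199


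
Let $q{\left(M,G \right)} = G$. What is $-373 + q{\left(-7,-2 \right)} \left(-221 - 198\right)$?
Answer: $465$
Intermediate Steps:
$-373 + q{\left(-7,-2 \right)} \left(-221 - 198\right) = -373 - 2 \left(-221 - 198\right) = -373 - -838 = -373 + 838 = 465$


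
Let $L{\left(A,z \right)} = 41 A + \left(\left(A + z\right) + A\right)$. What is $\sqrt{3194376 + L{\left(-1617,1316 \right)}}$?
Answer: $\sqrt{3126161} \approx 1768.1$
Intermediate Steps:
$L{\left(A,z \right)} = z + 43 A$ ($L{\left(A,z \right)} = 41 A + \left(z + 2 A\right) = z + 43 A$)
$\sqrt{3194376 + L{\left(-1617,1316 \right)}} = \sqrt{3194376 + \left(1316 + 43 \left(-1617\right)\right)} = \sqrt{3194376 + \left(1316 - 69531\right)} = \sqrt{3194376 - 68215} = \sqrt{3126161}$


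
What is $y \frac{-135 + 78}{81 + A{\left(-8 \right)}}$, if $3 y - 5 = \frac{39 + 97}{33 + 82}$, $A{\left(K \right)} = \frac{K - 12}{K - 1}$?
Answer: $- \frac{121581}{86135} \approx -1.4115$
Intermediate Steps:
$A{\left(K \right)} = \frac{-12 + K}{-1 + K}$
$y = \frac{237}{115}$ ($y = \frac{5}{3} + \frac{\left(39 + 97\right) \frac{1}{33 + 82}}{3} = \frac{5}{3} + \frac{136 \cdot \frac{1}{115}}{3} = \frac{5}{3} + \frac{1}{3} \cdot \frac{136}{115} = \frac{5}{3} + \frac{136}{345} = \frac{237}{115} \approx 2.0609$)
$y \frac{-135 + 78}{81 + A{\left(-8 \right)}} = \frac{237 \frac{-135 + 78}{81 + \frac{-12 - 8}{-1 - 8}}}{115} = \frac{237 \left(- \frac{57}{81 + \frac{1}{-9} \left(-20\right)}\right)}{115} = \frac{237 \left(- \frac{57}{81 - - \frac{20}{9}}\right)}{115} = \frac{237 \left(- \frac{57}{81 + \frac{20}{9}}\right)}{115} = \frac{237 \left(- \frac{57}{\frac{749}{9}}\right)}{115} = \frac{237 \left(\left(-57\right) \frac{9}{749}\right)}{115} = \frac{237}{115} \left(- \frac{513}{749}\right) = - \frac{121581}{86135}$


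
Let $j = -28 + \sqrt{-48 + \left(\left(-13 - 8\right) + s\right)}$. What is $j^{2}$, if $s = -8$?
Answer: $\left(28 - i \sqrt{77}\right)^{2} \approx 707.0 - 491.4 i$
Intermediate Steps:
$j = -28 + i \sqrt{77}$ ($j = -28 + \sqrt{-48 - 29} = -28 + \sqrt{-77} = -28 + i \sqrt{77} \approx -28.0 + 8.775 i$)
$j^{2} = \left(-28 + i \sqrt{77}\right)^{2}$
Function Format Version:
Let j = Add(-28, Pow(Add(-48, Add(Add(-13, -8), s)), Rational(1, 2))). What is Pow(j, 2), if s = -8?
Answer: Pow(Add(28, Mul(-1, I, Pow(77, Rational(1, 2)))), 2) ≈ Add(707.00, Mul(-491.40, I))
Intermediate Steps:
j = Add(-28, Mul(I, Pow(77, Rational(1, 2)))) (j = Add(-28, Pow(Add(-48, Add(Add(-13, -8), -8)), Rational(1, 2))) = Add(-28, Pow(Add(-48, Add(-21, -8)), Rational(1, 2))) = Add(-28, Pow(Add(-48, -29), Rational(1, 2))) = Add(-28, Pow(-77, Rational(1, 2))) = Add(-28, Mul(I, Pow(77, Rational(1, 2)))) ≈ Add(-28.000, Mul(8.7750, I)))
Pow(j, 2) = Pow(Add(-28, Mul(I, Pow(77, Rational(1, 2)))), 2)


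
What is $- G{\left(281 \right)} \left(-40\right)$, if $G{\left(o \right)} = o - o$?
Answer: $0$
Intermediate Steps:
$G{\left(o \right)} = 0$
$- G{\left(281 \right)} \left(-40\right) = \left(-1\right) 0 \left(-40\right) = 0 \left(-40\right) = 0$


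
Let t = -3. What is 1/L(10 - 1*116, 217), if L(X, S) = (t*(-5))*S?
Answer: 1/3255 ≈ 0.00030722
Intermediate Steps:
L(X, S) = 15*S (L(X, S) = (-3*(-5))*S = 15*S)
1/L(10 - 1*116, 217) = 1/(15*217) = 1/3255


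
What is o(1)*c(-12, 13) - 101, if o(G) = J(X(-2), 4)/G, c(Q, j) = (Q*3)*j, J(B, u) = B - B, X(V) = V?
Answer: -101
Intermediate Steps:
J(B, u) = 0
c(Q, j) = 3*Q*j (c(Q, j) = (3*Q)*j = 3*Q*j)
o(G) = 0 (o(G) = 0/G = 0)
o(1)*c(-12, 13) - 101 = 0*(3*(-12)*13) - 101 = 0*(-468) - 101 = 0 - 101 = -101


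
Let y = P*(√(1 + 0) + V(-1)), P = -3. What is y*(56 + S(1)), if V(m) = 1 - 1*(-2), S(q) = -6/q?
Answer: -600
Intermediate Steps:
V(m) = 3 (V(m) = 1 + 2 = 3)
y = -12 (y = -3*(√(1 + 0) + 3) = -3*(√1 + 3) = -3*(1 + 3) = -3*4 = -12)
y*(56 + S(1)) = -12*(56 - 6/1) = -12*(56 - 6*1) = -12*(56 - 6) = -12*50 = -600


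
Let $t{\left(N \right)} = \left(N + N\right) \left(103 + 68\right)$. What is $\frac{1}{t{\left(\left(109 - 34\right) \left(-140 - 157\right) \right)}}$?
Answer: $- \frac{1}{7618050} \approx -1.3127 \cdot 10^{-7}$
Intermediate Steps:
$t{\left(N \right)} = 342 N$ ($t{\left(N \right)} = 2 N 171 = 342 N$)
$\frac{1}{t{\left(\left(109 - 34\right) \left(-140 - 157\right) \right)}} = \frac{1}{342 \left(109 - 34\right) \left(-140 - 157\right)} = \frac{1}{342 \cdot 75 \left(-297\right)} = \frac{1}{342 \left(-22275\right)} = \frac{1}{-7618050} = - \frac{1}{7618050}$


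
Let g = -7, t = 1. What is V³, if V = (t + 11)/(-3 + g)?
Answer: -216/125 ≈ -1.7280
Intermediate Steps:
V = -6/5 (V = (1 + 11)/(-3 - 7) = 12/(-10) = 12*(-⅒) = -6/5 ≈ -1.2000)
V³ = (-6/5)³ = -216/125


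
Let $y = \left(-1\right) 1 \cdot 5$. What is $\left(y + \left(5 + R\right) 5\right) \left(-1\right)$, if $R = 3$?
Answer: $-35$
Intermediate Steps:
$y = -5$ ($y = \left(-1\right) 5 = -5$)
$\left(y + \left(5 + R\right) 5\right) \left(-1\right) = \left(-5 + \left(5 + 3\right) 5\right) \left(-1\right) = \left(-5 + 8 \cdot 5\right) \left(-1\right) = \left(-5 + 40\right) \left(-1\right) = 35 \left(-1\right) = -35$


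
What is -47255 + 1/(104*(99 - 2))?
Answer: -476708439/10088 ≈ -47255.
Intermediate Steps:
-47255 + 1/(104*(99 - 2)) = -47255 + 1/(104*97) = -47255 + 1/10088 = -476708439/10088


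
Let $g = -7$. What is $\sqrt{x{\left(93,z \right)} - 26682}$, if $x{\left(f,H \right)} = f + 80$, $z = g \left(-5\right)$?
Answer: $7 i \sqrt{541} \approx 162.82 i$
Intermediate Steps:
$z = 35$ ($z = \left(-7\right) \left(-5\right) = 35$)
$x{\left(f,H \right)} = 80 + f$
$\sqrt{x{\left(93,z \right)} - 26682} = \sqrt{\left(80 + 93\right) - 26682} = \sqrt{173 - 26682} = \sqrt{-26509} = 7 i \sqrt{541}$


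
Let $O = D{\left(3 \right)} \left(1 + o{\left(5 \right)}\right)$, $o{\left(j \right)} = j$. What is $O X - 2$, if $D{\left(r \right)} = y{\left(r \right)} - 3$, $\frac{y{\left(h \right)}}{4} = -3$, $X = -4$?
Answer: $358$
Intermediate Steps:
$y{\left(h \right)} = -12$ ($y{\left(h \right)} = 4 \left(-3\right) = -12$)
$D{\left(r \right)} = -15$ ($D{\left(r \right)} = -12 - 3 = -15$)
$O = -90$ ($O = - 15 \left(1 + 5\right) = \left(-15\right) 6 = -90$)
$O X - 2 = \left(-90\right) \left(-4\right) - 2 = 360 - 2 = 358$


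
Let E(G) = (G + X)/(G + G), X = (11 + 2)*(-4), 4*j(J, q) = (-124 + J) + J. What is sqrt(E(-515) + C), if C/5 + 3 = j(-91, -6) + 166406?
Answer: sqrt(220569875815)/515 ≈ 911.94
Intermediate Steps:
j(J, q) = -31 + J/2 (j(J, q) = ((-124 + J) + J)/4 = (-124 + 2*J)/4 = -31 + J/2)
C = 1663265/2 (C = -15 + 5*((-31 + (1/2)*(-91)) + 166406) = -15 + 5*((-31 - 91/2) + 166406) = -15 + 5*(-153/2 + 166406) = -15 + 5*(332659/2) = -15 + 1663295/2 = 1663265/2 ≈ 8.3163e+5)
X = -52 (X = 13*(-4) = -52)
E(G) = (-52 + G)/(2*G) (E(G) = (G - 52)/(G + G) = (-52 + G)/((2*G)) = (-52 + G)*(1/(2*G)) = (-52 + G)/(2*G))
sqrt(E(-515) + C) = sqrt((1/2)*(-52 - 515)/(-515) + 1663265/2) = sqrt((1/2)*(-1/515)*(-567) + 1663265/2) = sqrt(567/1030 + 1663265/2) = sqrt(428291021/515) = sqrt(220569875815)/515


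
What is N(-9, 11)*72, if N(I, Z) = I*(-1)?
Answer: 648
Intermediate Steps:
N(I, Z) = -I
N(-9, 11)*72 = -1*(-9)*72 = 9*72 = 648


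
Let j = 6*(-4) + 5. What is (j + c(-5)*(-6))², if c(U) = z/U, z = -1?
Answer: 10201/25 ≈ 408.04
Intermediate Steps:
c(U) = -1/U
j = -19 (j = -24 + 5 = -19)
(j + c(-5)*(-6))² = (-19 - 1/(-5)*(-6))² = (-19 - 1*(-⅕)*(-6))² = (-19 + (⅕)*(-6))² = (-19 - 6/5)² = (-101/5)² = 10201/25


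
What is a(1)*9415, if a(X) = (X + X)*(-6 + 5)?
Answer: -18830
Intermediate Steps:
a(X) = -2*X (a(X) = (2*X)*(-1) = -2*X)
a(1)*9415 = -2*1*9415 = -2*9415 = -18830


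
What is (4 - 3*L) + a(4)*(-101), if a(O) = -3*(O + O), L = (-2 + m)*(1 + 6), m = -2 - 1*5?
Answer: 2617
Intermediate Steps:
m = -7 (m = -2 - 5 = -7)
L = -63 (L = (-2 - 7)*(1 + 6) = -9*7 = -63)
a(O) = -6*O
(4 - 3*L) + a(4)*(-101) = (4 - 3*(-63)) - 6*4*(-101) = (4 + 189) - 24*(-101) = 193 + 2424 = 2617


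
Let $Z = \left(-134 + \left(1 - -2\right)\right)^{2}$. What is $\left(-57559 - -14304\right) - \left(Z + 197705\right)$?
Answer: $-258121$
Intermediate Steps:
$Z = 17161$ ($Z = \left(-134 + \left(1 + 2\right)\right)^{2} = \left(-134 + 3\right)^{2} = \left(-131\right)^{2} = 17161$)
$\left(-57559 - -14304\right) - \left(Z + 197705\right) = \left(-57559 - -14304\right) - \left(17161 + 197705\right) = \left(-57559 + 14304\right) - 214866 = -43255 - 214866 = -258121$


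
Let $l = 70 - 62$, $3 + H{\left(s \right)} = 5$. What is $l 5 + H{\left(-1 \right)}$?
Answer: $42$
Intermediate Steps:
$H{\left(s \right)} = 2$ ($H{\left(s \right)} = -3 + 5 = 2$)
$l = 8$
$l 5 + H{\left(-1 \right)} = 8 \cdot 5 + 2 = 40 + 2 = 42$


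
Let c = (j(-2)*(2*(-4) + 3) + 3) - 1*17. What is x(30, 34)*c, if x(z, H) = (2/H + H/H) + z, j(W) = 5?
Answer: -20592/17 ≈ -1211.3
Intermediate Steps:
x(z, H) = 1 + z + 2/H (x(z, H) = (2/H + 1) + z = (1 + 2/H) + z = 1 + z + 2/H)
c = -39 (c = (5*(2*(-4) + 3) + 3) - 1*17 = (5*(-8 + 3) + 3) - 17 = (5*(-5) + 3) - 17 = (-25 + 3) - 17 = -22 - 17 = -39)
x(30, 34)*c = (1 + 30 + 2/34)*(-39) = (1 + 30 + 2*(1/34))*(-39) = (1 + 30 + 1/17)*(-39) = (528/17)*(-39) = -20592/17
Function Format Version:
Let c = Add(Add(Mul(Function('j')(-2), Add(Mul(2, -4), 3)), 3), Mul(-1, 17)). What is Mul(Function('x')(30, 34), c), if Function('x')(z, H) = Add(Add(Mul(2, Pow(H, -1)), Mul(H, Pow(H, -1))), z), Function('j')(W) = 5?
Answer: Rational(-20592, 17) ≈ -1211.3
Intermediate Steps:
Function('x')(z, H) = Add(1, z, Mul(2, Pow(H, -1))) (Function('x')(z, H) = Add(Add(Mul(2, Pow(H, -1)), 1), z) = Add(Add(1, Mul(2, Pow(H, -1))), z) = Add(1, z, Mul(2, Pow(H, -1))))
c = -39 (c = Add(Add(Mul(5, Add(Mul(2, -4), 3)), 3), Mul(-1, 17)) = Add(Add(Mul(5, Add(-8, 3)), 3), -17) = Add(Add(Mul(5, -5), 3), -17) = Add(Add(-25, 3), -17) = Add(-22, -17) = -39)
Mul(Function('x')(30, 34), c) = Mul(Add(1, 30, Mul(2, Pow(34, -1))), -39) = Mul(Add(1, 30, Mul(2, Rational(1, 34))), -39) = Mul(Add(1, 30, Rational(1, 17)), -39) = Mul(Rational(528, 17), -39) = Rational(-20592, 17)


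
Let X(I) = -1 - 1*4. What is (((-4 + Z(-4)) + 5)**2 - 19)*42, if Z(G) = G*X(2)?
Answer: 17724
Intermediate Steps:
X(I) = -5 (X(I) = -1 - 4 = -5)
Z(G) = -5*G (Z(G) = G*(-5) = -5*G)
(((-4 + Z(-4)) + 5)**2 - 19)*42 = (((-4 - 5*(-4)) + 5)**2 - 19)*42 = (((-4 + 20) + 5)**2 - 19)*42 = ((16 + 5)**2 - 19)*42 = (21**2 - 19)*42 = (441 - 19)*42 = 422*42 = 17724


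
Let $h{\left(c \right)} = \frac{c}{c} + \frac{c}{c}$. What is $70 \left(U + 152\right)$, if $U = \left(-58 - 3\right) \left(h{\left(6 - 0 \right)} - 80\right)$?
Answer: $343700$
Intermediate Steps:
$h{\left(c \right)} = 2$ ($h{\left(c \right)} = 1 + 1 = 2$)
$U = 4758$ ($U = \left(-58 - 3\right) \left(2 - 80\right) = - 61 \left(2 - 80\right) = \left(-61\right) \left(-78\right) = 4758$)
$70 \left(U + 152\right) = 70 \left(4758 + 152\right) = 70 \cdot 4910 = 343700$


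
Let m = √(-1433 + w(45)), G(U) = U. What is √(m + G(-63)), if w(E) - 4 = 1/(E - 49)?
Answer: √(-252 + 2*I*√5717)/2 ≈ 2.2883 + 8.2605*I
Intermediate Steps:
w(E) = 4 + 1/(-49 + E) (w(E) = 4 + 1/(E - 49) = 4 + 1/(-49 + E))
m = I*√5717/2 (m = √(-1433 + (-195 + 4*45)/(-49 + 45)) = √(-1433 + (-195 + 180)/(-4)) = √(-1433 - ¼*(-15)) = √(-1433 + 15/4) = √(-5717/4) = I*√5717/2 ≈ 37.805*I)
√(m + G(-63)) = √(I*√5717/2 - 63) = √(-63 + I*√5717/2)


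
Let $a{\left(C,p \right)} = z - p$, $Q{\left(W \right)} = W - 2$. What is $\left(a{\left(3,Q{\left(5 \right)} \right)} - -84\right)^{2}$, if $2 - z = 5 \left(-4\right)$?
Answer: $10609$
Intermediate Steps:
$z = 22$ ($z = 2 - 5 \left(-4\right) = 2 - -20 = 2 + 20 = 22$)
$Q{\left(W \right)} = -2 + W$ ($Q{\left(W \right)} = W - 2 = -2 + W$)
$a{\left(C,p \right)} = 22 - p$
$\left(a{\left(3,Q{\left(5 \right)} \right)} - -84\right)^{2} = \left(\left(22 - \left(-2 + 5\right)\right) - -84\right)^{2} = \left(\left(22 - 3\right) + 84\right)^{2} = \left(19 + 84\right)^{2} = 103^{2} = 10609$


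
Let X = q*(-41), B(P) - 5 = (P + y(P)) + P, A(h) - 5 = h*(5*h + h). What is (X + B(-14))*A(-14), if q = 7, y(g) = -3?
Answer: -369653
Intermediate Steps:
A(h) = 5 + 6*h**2 (A(h) = 5 + h*(5*h + h) = 5 + h*(6*h) = 5 + 6*h**2)
B(P) = 2 + 2*P (B(P) = 5 + ((P - 3) + P) = 5 + ((-3 + P) + P) = 5 + (-3 + 2*P) = 2 + 2*P)
X = -287 (X = 7*(-41) = -287)
(X + B(-14))*A(-14) = (-287 + (2 + 2*(-14)))*(5 + 6*(-14)**2) = (-287 + (2 - 28))*(5 + 6*196) = (-287 - 26)*(5 + 1176) = -313*1181 = -369653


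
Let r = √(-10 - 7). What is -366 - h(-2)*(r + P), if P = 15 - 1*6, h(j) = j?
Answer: -348 + 2*I*√17 ≈ -348.0 + 8.2462*I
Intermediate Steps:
r = I*√17 (r = √(-17) = I*√17 ≈ 4.1231*I)
P = 9 (P = 15 - 6 = 9)
-366 - h(-2)*(r + P) = -366 - (-2)*(I*√17 + 9) = -366 - (-2)*(9 + I*√17) = -366 - (-18 - 2*I*√17) = -366 + (18 + 2*I*√17) = -348 + 2*I*√17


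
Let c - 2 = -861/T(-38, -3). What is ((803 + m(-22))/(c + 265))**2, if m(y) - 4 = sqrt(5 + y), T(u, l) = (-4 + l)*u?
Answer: 940379008/100460529 + 776872*I*sqrt(17)/33486843 ≈ 9.3607 + 0.095653*I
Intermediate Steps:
T(u, l) = u*(-4 + l)
c = -47/38 (c = 2 - 861*(-1/(38*(-4 - 3))) = 2 - 861/((-38*(-7))) = 2 - 861/266 = 2 - 861*1/266 = 2 - 123/38 = -47/38 ≈ -1.2368)
m(y) = 4 + sqrt(5 + y)
((803 + m(-22))/(c + 265))**2 = ((803 + (4 + sqrt(5 - 22)))/(-47/38 + 265))**2 = ((803 + (4 + sqrt(-17)))/(10023/38))**2 = ((803 + (4 + I*sqrt(17)))*(38/10023))**2 = ((807 + I*sqrt(17))*(38/10023))**2 = (10222/3341 + 38*I*sqrt(17)/10023)**2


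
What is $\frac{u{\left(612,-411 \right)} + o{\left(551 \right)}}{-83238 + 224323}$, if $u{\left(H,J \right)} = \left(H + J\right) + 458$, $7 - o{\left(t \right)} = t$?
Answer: $\frac{23}{28217} \approx 0.00081511$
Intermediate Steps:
$o{\left(t \right)} = 7 - t$
$u{\left(H,J \right)} = 458 + H + J$
$\frac{u{\left(612,-411 \right)} + o{\left(551 \right)}}{-83238 + 224323} = \frac{\left(458 + 612 - 411\right) + \left(7 - 551\right)}{-83238 + 224323} = \frac{659 + \left(7 - 551\right)}{141085} = \left(659 - 544\right) \frac{1}{141085} = 115 \cdot \frac{1}{141085} = \frac{23}{28217}$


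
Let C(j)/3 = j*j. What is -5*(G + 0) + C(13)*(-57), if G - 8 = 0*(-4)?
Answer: -28939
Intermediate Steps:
G = 8 (G = 8 + 0*(-4) = 8 + 0 = 8)
C(j) = 3*j**2 (C(j) = 3*(j*j) = 3*j**2)
-5*(G + 0) + C(13)*(-57) = -5*(8 + 0) + (3*13**2)*(-57) = -5*8 + (3*169)*(-57) = -40 + 507*(-57) = -40 - 28899 = -28939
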